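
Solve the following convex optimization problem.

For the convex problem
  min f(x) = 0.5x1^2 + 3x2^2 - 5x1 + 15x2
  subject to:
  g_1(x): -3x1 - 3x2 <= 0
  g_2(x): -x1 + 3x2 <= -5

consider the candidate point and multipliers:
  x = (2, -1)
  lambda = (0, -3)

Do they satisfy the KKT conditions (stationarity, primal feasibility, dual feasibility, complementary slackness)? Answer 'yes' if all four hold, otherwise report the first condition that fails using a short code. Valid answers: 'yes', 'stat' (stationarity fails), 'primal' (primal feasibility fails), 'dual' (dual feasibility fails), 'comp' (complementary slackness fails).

Gradient of f: grad f(x) = Q x + c = (-3, 9)
Constraint values g_i(x) = a_i^T x - b_i:
  g_1((2, -1)) = -3
  g_2((2, -1)) = 0
Stationarity residual: grad f(x) + sum_i lambda_i a_i = (0, 0)
  -> stationarity OK
Primal feasibility (all g_i <= 0): OK
Dual feasibility (all lambda_i >= 0): FAILS
Complementary slackness (lambda_i * g_i(x) = 0 for all i): OK

Verdict: the first failing condition is dual_feasibility -> dual.

dual


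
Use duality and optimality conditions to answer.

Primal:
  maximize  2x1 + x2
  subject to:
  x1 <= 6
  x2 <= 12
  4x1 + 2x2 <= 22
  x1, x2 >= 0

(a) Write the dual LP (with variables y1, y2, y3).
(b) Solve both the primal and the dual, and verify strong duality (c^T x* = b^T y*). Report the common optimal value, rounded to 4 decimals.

The standard primal-dual pair for 'max c^T x s.t. A x <= b, x >= 0' is:
  Dual:  min b^T y  s.t.  A^T y >= c,  y >= 0.

So the dual LP is:
  minimize  6y1 + 12y2 + 22y3
  subject to:
    y1 + 4y3 >= 2
    y2 + 2y3 >= 1
    y1, y2, y3 >= 0

Solving the primal: x* = (5.5, 0).
  primal value c^T x* = 11.
Solving the dual: y* = (0, 0, 0.5).
  dual value b^T y* = 11.
Strong duality: c^T x* = b^T y*. Confirmed.

11


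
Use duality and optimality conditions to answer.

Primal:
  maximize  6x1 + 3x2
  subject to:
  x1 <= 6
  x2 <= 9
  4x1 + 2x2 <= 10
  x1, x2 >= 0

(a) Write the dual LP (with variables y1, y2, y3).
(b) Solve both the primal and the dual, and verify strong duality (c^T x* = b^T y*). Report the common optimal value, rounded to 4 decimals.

The standard primal-dual pair for 'max c^T x s.t. A x <= b, x >= 0' is:
  Dual:  min b^T y  s.t.  A^T y >= c,  y >= 0.

So the dual LP is:
  minimize  6y1 + 9y2 + 10y3
  subject to:
    y1 + 4y3 >= 6
    y2 + 2y3 >= 3
    y1, y2, y3 >= 0

Solving the primal: x* = (2.5, 0).
  primal value c^T x* = 15.
Solving the dual: y* = (0, 0, 1.5).
  dual value b^T y* = 15.
Strong duality: c^T x* = b^T y*. Confirmed.

15


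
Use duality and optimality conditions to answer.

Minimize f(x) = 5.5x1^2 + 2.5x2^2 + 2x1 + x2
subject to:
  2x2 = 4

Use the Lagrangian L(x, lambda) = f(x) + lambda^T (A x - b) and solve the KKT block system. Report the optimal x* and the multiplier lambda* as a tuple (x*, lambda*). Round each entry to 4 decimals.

Form the Lagrangian:
  L(x, lambda) = (1/2) x^T Q x + c^T x + lambda^T (A x - b)
Stationarity (grad_x L = 0): Q x + c + A^T lambda = 0.
Primal feasibility: A x = b.

This gives the KKT block system:
  [ Q   A^T ] [ x     ]   [-c ]
  [ A    0  ] [ lambda ] = [ b ]

Solving the linear system:
  x*      = (-0.1818, 2)
  lambda* = (-5.5)
  f(x*)   = 11.8182

x* = (-0.1818, 2), lambda* = (-5.5)


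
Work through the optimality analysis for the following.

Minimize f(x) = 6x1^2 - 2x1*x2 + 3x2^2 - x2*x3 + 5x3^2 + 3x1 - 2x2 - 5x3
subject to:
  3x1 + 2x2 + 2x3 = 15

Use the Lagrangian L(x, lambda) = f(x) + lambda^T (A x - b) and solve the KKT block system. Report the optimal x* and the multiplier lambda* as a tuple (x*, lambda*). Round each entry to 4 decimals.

Form the Lagrangian:
  L(x, lambda) = (1/2) x^T Q x + c^T x + lambda^T (A x - b)
Stationarity (grad_x L = 0): Q x + c + A^T lambda = 0.
Primal feasibility: A x = b.

This gives the KKT block system:
  [ Q   A^T ] [ x     ]   [-c ]
  [ A    0  ] [ lambda ] = [ b ]

Solving the linear system:
  x*      = (1.6634, 3.0767, 1.9282)
  lambda* = (-5.6026)
  f(x*)   = 36.6172

x* = (1.6634, 3.0767, 1.9282), lambda* = (-5.6026)


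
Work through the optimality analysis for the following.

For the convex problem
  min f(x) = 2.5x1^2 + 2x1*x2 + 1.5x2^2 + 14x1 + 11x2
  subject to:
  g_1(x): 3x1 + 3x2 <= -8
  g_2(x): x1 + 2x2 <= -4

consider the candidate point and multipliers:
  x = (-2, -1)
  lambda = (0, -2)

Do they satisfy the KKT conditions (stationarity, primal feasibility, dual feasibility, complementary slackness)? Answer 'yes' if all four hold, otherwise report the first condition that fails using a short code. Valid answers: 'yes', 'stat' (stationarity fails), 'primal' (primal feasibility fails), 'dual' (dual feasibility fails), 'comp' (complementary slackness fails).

Gradient of f: grad f(x) = Q x + c = (2, 4)
Constraint values g_i(x) = a_i^T x - b_i:
  g_1((-2, -1)) = -1
  g_2((-2, -1)) = 0
Stationarity residual: grad f(x) + sum_i lambda_i a_i = (0, 0)
  -> stationarity OK
Primal feasibility (all g_i <= 0): OK
Dual feasibility (all lambda_i >= 0): FAILS
Complementary slackness (lambda_i * g_i(x) = 0 for all i): OK

Verdict: the first failing condition is dual_feasibility -> dual.

dual


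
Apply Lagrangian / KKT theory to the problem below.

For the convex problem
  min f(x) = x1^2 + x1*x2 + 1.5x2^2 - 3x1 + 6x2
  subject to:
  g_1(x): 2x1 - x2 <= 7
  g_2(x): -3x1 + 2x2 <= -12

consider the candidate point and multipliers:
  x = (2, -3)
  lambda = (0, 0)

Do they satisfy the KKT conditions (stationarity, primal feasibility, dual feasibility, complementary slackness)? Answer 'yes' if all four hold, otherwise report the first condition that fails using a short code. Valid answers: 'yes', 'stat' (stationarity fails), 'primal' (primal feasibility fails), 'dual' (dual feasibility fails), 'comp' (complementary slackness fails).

Gradient of f: grad f(x) = Q x + c = (-2, -1)
Constraint values g_i(x) = a_i^T x - b_i:
  g_1((2, -3)) = 0
  g_2((2, -3)) = 0
Stationarity residual: grad f(x) + sum_i lambda_i a_i = (-2, -1)
  -> stationarity FAILS
Primal feasibility (all g_i <= 0): OK
Dual feasibility (all lambda_i >= 0): OK
Complementary slackness (lambda_i * g_i(x) = 0 for all i): OK

Verdict: the first failing condition is stationarity -> stat.

stat


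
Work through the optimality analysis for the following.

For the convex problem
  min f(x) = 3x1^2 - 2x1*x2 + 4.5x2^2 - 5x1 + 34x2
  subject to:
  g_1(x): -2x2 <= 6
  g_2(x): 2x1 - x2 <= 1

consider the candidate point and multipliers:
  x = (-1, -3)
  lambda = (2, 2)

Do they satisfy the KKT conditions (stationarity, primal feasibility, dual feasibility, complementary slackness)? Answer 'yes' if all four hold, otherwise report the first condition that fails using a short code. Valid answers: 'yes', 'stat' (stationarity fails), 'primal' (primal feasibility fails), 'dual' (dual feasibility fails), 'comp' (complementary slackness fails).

Gradient of f: grad f(x) = Q x + c = (-5, 9)
Constraint values g_i(x) = a_i^T x - b_i:
  g_1((-1, -3)) = 0
  g_2((-1, -3)) = 0
Stationarity residual: grad f(x) + sum_i lambda_i a_i = (-1, 3)
  -> stationarity FAILS
Primal feasibility (all g_i <= 0): OK
Dual feasibility (all lambda_i >= 0): OK
Complementary slackness (lambda_i * g_i(x) = 0 for all i): OK

Verdict: the first failing condition is stationarity -> stat.

stat


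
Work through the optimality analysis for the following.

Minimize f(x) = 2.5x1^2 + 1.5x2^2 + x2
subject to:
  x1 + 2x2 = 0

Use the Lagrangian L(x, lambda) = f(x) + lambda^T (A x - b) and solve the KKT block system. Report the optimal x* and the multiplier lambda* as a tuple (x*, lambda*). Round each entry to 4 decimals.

Form the Lagrangian:
  L(x, lambda) = (1/2) x^T Q x + c^T x + lambda^T (A x - b)
Stationarity (grad_x L = 0): Q x + c + A^T lambda = 0.
Primal feasibility: A x = b.

This gives the KKT block system:
  [ Q   A^T ] [ x     ]   [-c ]
  [ A    0  ] [ lambda ] = [ b ]

Solving the linear system:
  x*      = (0.087, -0.0435)
  lambda* = (-0.4348)
  f(x*)   = -0.0217

x* = (0.087, -0.0435), lambda* = (-0.4348)


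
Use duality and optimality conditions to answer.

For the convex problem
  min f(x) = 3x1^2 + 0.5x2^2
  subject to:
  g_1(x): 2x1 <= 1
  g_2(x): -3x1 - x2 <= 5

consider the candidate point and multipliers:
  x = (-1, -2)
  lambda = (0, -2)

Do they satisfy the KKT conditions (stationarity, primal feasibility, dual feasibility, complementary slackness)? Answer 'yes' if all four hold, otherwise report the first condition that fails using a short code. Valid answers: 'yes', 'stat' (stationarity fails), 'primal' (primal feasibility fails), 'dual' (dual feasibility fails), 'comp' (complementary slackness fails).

Gradient of f: grad f(x) = Q x + c = (-6, -2)
Constraint values g_i(x) = a_i^T x - b_i:
  g_1((-1, -2)) = -3
  g_2((-1, -2)) = 0
Stationarity residual: grad f(x) + sum_i lambda_i a_i = (0, 0)
  -> stationarity OK
Primal feasibility (all g_i <= 0): OK
Dual feasibility (all lambda_i >= 0): FAILS
Complementary slackness (lambda_i * g_i(x) = 0 for all i): OK

Verdict: the first failing condition is dual_feasibility -> dual.

dual


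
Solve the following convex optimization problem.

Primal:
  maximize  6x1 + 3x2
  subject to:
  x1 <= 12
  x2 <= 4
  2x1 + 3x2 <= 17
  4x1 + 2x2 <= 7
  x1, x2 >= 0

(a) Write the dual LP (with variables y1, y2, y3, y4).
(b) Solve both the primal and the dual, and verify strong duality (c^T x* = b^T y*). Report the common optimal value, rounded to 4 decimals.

The standard primal-dual pair for 'max c^T x s.t. A x <= b, x >= 0' is:
  Dual:  min b^T y  s.t.  A^T y >= c,  y >= 0.

So the dual LP is:
  minimize  12y1 + 4y2 + 17y3 + 7y4
  subject to:
    y1 + 2y3 + 4y4 >= 6
    y2 + 3y3 + 2y4 >= 3
    y1, y2, y3, y4 >= 0

Solving the primal: x* = (1.75, 0).
  primal value c^T x* = 10.5.
Solving the dual: y* = (0, 0, 0, 1.5).
  dual value b^T y* = 10.5.
Strong duality: c^T x* = b^T y*. Confirmed.

10.5


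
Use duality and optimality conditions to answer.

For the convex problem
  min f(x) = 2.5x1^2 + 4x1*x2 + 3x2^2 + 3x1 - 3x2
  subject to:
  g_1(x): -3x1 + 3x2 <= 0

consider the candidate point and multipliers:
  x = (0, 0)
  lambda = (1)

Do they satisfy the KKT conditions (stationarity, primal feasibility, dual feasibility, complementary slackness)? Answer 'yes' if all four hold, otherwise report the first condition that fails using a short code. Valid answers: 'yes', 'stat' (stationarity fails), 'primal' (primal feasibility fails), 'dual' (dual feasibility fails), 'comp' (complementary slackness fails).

Gradient of f: grad f(x) = Q x + c = (3, -3)
Constraint values g_i(x) = a_i^T x - b_i:
  g_1((0, 0)) = 0
Stationarity residual: grad f(x) + sum_i lambda_i a_i = (0, 0)
  -> stationarity OK
Primal feasibility (all g_i <= 0): OK
Dual feasibility (all lambda_i >= 0): OK
Complementary slackness (lambda_i * g_i(x) = 0 for all i): OK

Verdict: yes, KKT holds.

yes


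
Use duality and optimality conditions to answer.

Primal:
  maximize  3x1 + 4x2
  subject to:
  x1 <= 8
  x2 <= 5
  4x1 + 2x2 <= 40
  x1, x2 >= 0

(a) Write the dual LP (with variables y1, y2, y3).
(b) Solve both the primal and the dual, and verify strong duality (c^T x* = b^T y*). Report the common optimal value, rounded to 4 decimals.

The standard primal-dual pair for 'max c^T x s.t. A x <= b, x >= 0' is:
  Dual:  min b^T y  s.t.  A^T y >= c,  y >= 0.

So the dual LP is:
  minimize  8y1 + 5y2 + 40y3
  subject to:
    y1 + 4y3 >= 3
    y2 + 2y3 >= 4
    y1, y2, y3 >= 0

Solving the primal: x* = (7.5, 5).
  primal value c^T x* = 42.5.
Solving the dual: y* = (0, 2.5, 0.75).
  dual value b^T y* = 42.5.
Strong duality: c^T x* = b^T y*. Confirmed.

42.5


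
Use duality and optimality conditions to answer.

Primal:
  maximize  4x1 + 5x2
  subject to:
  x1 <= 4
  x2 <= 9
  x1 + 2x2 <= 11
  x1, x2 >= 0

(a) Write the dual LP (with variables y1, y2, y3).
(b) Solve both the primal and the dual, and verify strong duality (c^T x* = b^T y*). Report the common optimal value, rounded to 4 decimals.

The standard primal-dual pair for 'max c^T x s.t. A x <= b, x >= 0' is:
  Dual:  min b^T y  s.t.  A^T y >= c,  y >= 0.

So the dual LP is:
  minimize  4y1 + 9y2 + 11y3
  subject to:
    y1 + y3 >= 4
    y2 + 2y3 >= 5
    y1, y2, y3 >= 0

Solving the primal: x* = (4, 3.5).
  primal value c^T x* = 33.5.
Solving the dual: y* = (1.5, 0, 2.5).
  dual value b^T y* = 33.5.
Strong duality: c^T x* = b^T y*. Confirmed.

33.5


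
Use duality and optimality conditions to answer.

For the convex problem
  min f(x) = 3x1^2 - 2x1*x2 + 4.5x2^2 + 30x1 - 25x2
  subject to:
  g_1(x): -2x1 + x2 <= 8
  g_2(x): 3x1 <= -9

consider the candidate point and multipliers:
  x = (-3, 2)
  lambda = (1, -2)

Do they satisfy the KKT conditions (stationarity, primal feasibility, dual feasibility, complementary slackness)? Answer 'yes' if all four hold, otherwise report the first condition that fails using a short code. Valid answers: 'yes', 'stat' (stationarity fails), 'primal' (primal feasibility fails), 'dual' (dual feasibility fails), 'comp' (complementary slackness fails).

Gradient of f: grad f(x) = Q x + c = (8, -1)
Constraint values g_i(x) = a_i^T x - b_i:
  g_1((-3, 2)) = 0
  g_2((-3, 2)) = 0
Stationarity residual: grad f(x) + sum_i lambda_i a_i = (0, 0)
  -> stationarity OK
Primal feasibility (all g_i <= 0): OK
Dual feasibility (all lambda_i >= 0): FAILS
Complementary slackness (lambda_i * g_i(x) = 0 for all i): OK

Verdict: the first failing condition is dual_feasibility -> dual.

dual


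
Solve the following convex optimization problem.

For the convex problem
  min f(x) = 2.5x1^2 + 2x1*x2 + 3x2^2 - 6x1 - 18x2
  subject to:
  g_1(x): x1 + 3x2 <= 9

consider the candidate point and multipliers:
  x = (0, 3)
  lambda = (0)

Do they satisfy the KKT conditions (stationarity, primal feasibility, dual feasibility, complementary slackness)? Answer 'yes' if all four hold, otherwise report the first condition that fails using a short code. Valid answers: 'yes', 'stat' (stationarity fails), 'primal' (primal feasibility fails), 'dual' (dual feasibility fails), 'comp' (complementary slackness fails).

Gradient of f: grad f(x) = Q x + c = (0, 0)
Constraint values g_i(x) = a_i^T x - b_i:
  g_1((0, 3)) = 0
Stationarity residual: grad f(x) + sum_i lambda_i a_i = (0, 0)
  -> stationarity OK
Primal feasibility (all g_i <= 0): OK
Dual feasibility (all lambda_i >= 0): OK
Complementary slackness (lambda_i * g_i(x) = 0 for all i): OK

Verdict: yes, KKT holds.

yes


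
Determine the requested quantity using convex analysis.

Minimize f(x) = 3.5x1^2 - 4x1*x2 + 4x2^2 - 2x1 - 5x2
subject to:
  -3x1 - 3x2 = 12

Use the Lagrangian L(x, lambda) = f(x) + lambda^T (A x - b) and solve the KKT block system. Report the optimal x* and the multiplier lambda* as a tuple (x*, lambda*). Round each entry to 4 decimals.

Form the Lagrangian:
  L(x, lambda) = (1/2) x^T Q x + c^T x + lambda^T (A x - b)
Stationarity (grad_x L = 0): Q x + c + A^T lambda = 0.
Primal feasibility: A x = b.

This gives the KKT block system:
  [ Q   A^T ] [ x     ]   [-c ]
  [ A    0  ] [ lambda ] = [ b ]

Solving the linear system:
  x*      = (-2.2174, -1.7826)
  lambda* = (-3.4638)
  f(x*)   = 27.4565

x* = (-2.2174, -1.7826), lambda* = (-3.4638)


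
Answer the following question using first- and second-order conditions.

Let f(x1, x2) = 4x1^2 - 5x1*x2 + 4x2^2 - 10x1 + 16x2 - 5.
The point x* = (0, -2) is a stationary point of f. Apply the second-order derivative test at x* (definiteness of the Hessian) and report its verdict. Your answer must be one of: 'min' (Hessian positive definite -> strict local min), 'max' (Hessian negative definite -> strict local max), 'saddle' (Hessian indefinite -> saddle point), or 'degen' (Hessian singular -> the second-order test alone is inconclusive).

Compute the Hessian H = grad^2 f:
  H = [[8, -5], [-5, 8]]
Verify stationarity: grad f(x*) = H x* + g = (0, 0).
Eigenvalues of H: 3, 13.
Both eigenvalues > 0, so H is positive definite -> x* is a strict local min.

min


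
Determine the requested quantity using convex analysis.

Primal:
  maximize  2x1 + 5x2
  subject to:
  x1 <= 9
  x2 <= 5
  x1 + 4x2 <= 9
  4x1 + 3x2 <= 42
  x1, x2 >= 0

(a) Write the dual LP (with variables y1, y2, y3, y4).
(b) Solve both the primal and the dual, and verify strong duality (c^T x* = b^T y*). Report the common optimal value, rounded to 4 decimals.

The standard primal-dual pair for 'max c^T x s.t. A x <= b, x >= 0' is:
  Dual:  min b^T y  s.t.  A^T y >= c,  y >= 0.

So the dual LP is:
  minimize  9y1 + 5y2 + 9y3 + 42y4
  subject to:
    y1 + y3 + 4y4 >= 2
    y2 + 4y3 + 3y4 >= 5
    y1, y2, y3, y4 >= 0

Solving the primal: x* = (9, 0).
  primal value c^T x* = 18.
Solving the dual: y* = (0.75, 0, 1.25, 0).
  dual value b^T y* = 18.
Strong duality: c^T x* = b^T y*. Confirmed.

18


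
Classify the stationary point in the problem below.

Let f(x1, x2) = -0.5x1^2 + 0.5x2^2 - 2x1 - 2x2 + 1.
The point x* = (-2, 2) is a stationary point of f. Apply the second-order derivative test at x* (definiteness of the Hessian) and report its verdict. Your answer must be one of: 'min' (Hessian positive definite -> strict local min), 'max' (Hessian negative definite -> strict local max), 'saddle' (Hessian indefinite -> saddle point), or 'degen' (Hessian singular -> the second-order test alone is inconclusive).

Compute the Hessian H = grad^2 f:
  H = [[-1, 0], [0, 1]]
Verify stationarity: grad f(x*) = H x* + g = (0, 0).
Eigenvalues of H: -1, 1.
Eigenvalues have mixed signs, so H is indefinite -> x* is a saddle point.

saddle


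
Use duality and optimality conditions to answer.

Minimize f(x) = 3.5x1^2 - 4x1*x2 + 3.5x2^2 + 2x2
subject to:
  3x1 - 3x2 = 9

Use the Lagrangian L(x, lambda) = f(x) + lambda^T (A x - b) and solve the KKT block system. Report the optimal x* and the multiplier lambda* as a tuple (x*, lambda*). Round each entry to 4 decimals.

Form the Lagrangian:
  L(x, lambda) = (1/2) x^T Q x + c^T x + lambda^T (A x - b)
Stationarity (grad_x L = 0): Q x + c + A^T lambda = 0.
Primal feasibility: A x = b.

This gives the KKT block system:
  [ Q   A^T ] [ x     ]   [-c ]
  [ A    0  ] [ lambda ] = [ b ]

Solving the linear system:
  x*      = (1.1667, -1.8333)
  lambda* = (-5.1667)
  f(x*)   = 21.4167

x* = (1.1667, -1.8333), lambda* = (-5.1667)


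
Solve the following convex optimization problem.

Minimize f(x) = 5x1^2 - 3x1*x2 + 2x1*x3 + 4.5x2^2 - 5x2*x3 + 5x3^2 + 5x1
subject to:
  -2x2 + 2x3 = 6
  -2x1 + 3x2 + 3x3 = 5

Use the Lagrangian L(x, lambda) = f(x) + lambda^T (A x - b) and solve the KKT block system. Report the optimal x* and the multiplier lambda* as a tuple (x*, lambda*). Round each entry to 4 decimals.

Form the Lagrangian:
  L(x, lambda) = (1/2) x^T Q x + c^T x + lambda^T (A x - b)
Stationarity (grad_x L = 0): Q x + c + A^T lambda = 0.
Primal feasibility: A x = b.

This gives the KKT block system:
  [ Q   A^T ] [ x     ]   [-c ]
  [ A    0  ] [ lambda ] = [ b ]

Solving the linear system:
  x*      = (-1.4194, -1.1398, 1.8602)
  lambda* = (-9.1909, -1.0269)
  f(x*)   = 26.5914

x* = (-1.4194, -1.1398, 1.8602), lambda* = (-9.1909, -1.0269)


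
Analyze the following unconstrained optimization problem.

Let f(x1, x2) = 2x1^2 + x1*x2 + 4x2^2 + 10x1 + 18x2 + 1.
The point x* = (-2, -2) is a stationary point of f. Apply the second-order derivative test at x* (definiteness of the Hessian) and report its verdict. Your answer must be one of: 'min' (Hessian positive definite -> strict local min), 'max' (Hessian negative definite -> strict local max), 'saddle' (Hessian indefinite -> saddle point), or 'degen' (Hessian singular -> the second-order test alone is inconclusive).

Compute the Hessian H = grad^2 f:
  H = [[4, 1], [1, 8]]
Verify stationarity: grad f(x*) = H x* + g = (0, 0).
Eigenvalues of H: 3.7639, 8.2361.
Both eigenvalues > 0, so H is positive definite -> x* is a strict local min.

min


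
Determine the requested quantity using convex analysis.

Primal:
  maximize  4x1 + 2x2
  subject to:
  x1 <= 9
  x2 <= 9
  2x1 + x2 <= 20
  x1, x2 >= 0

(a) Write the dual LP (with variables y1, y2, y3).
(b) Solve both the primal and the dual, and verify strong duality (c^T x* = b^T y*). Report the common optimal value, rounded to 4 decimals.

The standard primal-dual pair for 'max c^T x s.t. A x <= b, x >= 0' is:
  Dual:  min b^T y  s.t.  A^T y >= c,  y >= 0.

So the dual LP is:
  minimize  9y1 + 9y2 + 20y3
  subject to:
    y1 + 2y3 >= 4
    y2 + y3 >= 2
    y1, y2, y3 >= 0

Solving the primal: x* = (5.5, 9).
  primal value c^T x* = 40.
Solving the dual: y* = (0, 0, 2).
  dual value b^T y* = 40.
Strong duality: c^T x* = b^T y*. Confirmed.

40


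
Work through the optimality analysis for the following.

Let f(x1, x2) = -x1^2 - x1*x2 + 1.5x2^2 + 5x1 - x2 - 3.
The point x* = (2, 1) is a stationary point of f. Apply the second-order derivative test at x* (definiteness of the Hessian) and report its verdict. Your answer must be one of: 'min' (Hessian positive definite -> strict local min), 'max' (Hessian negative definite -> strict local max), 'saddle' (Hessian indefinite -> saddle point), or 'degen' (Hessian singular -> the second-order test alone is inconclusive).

Compute the Hessian H = grad^2 f:
  H = [[-2, -1], [-1, 3]]
Verify stationarity: grad f(x*) = H x* + g = (0, 0).
Eigenvalues of H: -2.1926, 3.1926.
Eigenvalues have mixed signs, so H is indefinite -> x* is a saddle point.

saddle


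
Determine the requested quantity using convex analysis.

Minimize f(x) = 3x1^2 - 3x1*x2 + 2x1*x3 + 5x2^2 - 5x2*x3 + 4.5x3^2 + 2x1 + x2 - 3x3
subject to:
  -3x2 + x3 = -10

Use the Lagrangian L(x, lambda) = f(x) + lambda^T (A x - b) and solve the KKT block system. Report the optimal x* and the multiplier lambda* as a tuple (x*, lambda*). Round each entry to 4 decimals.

Form the Lagrangian:
  L(x, lambda) = (1/2) x^T Q x + c^T x + lambda^T (A x - b)
Stationarity (grad_x L = 0): Q x + c + A^T lambda = 0.
Primal feasibility: A x = b.

This gives the KKT block system:
  [ Q   A^T ] [ x     ]   [-c ]
  [ A    0  ] [ lambda ] = [ b ]

Solving the linear system:
  x*      = (1.1597, 3.6807, 1.042)
  lambda* = (9.7059)
  f(x*)   = 49.9664

x* = (1.1597, 3.6807, 1.042), lambda* = (9.7059)


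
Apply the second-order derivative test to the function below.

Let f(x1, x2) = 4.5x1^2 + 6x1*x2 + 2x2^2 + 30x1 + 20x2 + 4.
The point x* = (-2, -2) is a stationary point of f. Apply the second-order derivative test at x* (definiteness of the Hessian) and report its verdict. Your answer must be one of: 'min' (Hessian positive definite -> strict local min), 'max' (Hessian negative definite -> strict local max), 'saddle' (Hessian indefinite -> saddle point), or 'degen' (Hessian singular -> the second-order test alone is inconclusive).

Compute the Hessian H = grad^2 f:
  H = [[9, 6], [6, 4]]
Verify stationarity: grad f(x*) = H x* + g = (0, 0).
Eigenvalues of H: 0, 13.
H has a zero eigenvalue (singular; positive semidefinite but not definite), so H is neither positive definite, negative definite, nor indefinite. The second-order test alone is inconclusive -> degen.
(Indeed, f is constant along the null direction of H through x*, so x* is not a strict local extremum.)

degen


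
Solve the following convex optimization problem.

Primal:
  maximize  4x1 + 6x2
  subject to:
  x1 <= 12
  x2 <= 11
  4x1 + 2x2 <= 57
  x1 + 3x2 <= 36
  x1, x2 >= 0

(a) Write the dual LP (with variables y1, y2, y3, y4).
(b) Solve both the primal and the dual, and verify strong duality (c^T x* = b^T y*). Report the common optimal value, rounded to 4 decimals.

The standard primal-dual pair for 'max c^T x s.t. A x <= b, x >= 0' is:
  Dual:  min b^T y  s.t.  A^T y >= c,  y >= 0.

So the dual LP is:
  minimize  12y1 + 11y2 + 57y3 + 36y4
  subject to:
    y1 + 4y3 + y4 >= 4
    y2 + 2y3 + 3y4 >= 6
    y1, y2, y3, y4 >= 0

Solving the primal: x* = (9.9, 8.7).
  primal value c^T x* = 91.8.
Solving the dual: y* = (0, 0, 0.6, 1.6).
  dual value b^T y* = 91.8.
Strong duality: c^T x* = b^T y*. Confirmed.

91.8


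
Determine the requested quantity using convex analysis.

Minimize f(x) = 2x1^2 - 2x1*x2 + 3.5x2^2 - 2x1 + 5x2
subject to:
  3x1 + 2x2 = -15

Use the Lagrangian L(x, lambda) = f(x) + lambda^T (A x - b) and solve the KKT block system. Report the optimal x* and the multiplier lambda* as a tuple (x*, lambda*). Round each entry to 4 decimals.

Form the Lagrangian:
  L(x, lambda) = (1/2) x^T Q x + c^T x + lambda^T (A x - b)
Stationarity (grad_x L = 0): Q x + c + A^T lambda = 0.
Primal feasibility: A x = b.

This gives the KKT block system:
  [ Q   A^T ] [ x     ]   [-c ]
  [ A    0  ] [ lambda ] = [ b ]

Solving the linear system:
  x*      = (-3.2718, -2.5922)
  lambda* = (3.301)
  f(x*)   = 21.5485

x* = (-3.2718, -2.5922), lambda* = (3.301)


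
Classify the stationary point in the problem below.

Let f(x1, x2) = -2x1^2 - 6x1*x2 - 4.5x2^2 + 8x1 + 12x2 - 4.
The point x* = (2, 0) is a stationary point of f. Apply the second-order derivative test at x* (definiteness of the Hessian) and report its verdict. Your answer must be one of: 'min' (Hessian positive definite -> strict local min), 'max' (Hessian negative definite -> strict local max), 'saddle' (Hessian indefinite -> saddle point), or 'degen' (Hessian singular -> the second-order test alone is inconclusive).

Compute the Hessian H = grad^2 f:
  H = [[-4, -6], [-6, -9]]
Verify stationarity: grad f(x*) = H x* + g = (0, 0).
Eigenvalues of H: -13, 0.
H has a zero eigenvalue (singular; negative semidefinite but not definite), so H is neither positive definite, negative definite, nor indefinite. The second-order test alone is inconclusive -> degen.
(Indeed, f is constant along the null direction of H through x*, so x* is not a strict local extremum.)

degen


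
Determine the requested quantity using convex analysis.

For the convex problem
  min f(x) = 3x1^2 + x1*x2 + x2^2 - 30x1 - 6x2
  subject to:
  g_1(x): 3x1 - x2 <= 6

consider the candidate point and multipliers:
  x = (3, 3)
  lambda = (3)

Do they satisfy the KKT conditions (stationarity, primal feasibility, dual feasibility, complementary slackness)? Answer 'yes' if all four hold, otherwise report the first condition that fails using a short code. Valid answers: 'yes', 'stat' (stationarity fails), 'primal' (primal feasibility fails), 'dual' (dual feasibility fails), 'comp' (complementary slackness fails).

Gradient of f: grad f(x) = Q x + c = (-9, 3)
Constraint values g_i(x) = a_i^T x - b_i:
  g_1((3, 3)) = 0
Stationarity residual: grad f(x) + sum_i lambda_i a_i = (0, 0)
  -> stationarity OK
Primal feasibility (all g_i <= 0): OK
Dual feasibility (all lambda_i >= 0): OK
Complementary slackness (lambda_i * g_i(x) = 0 for all i): OK

Verdict: yes, KKT holds.

yes


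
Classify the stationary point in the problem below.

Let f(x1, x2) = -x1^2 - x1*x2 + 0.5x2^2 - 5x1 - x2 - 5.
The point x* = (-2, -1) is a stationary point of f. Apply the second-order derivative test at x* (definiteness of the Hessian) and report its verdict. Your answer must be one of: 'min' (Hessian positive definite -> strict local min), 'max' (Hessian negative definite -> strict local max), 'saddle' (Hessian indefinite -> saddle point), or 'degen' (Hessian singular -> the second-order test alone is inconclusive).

Compute the Hessian H = grad^2 f:
  H = [[-2, -1], [-1, 1]]
Verify stationarity: grad f(x*) = H x* + g = (0, 0).
Eigenvalues of H: -2.3028, 1.3028.
Eigenvalues have mixed signs, so H is indefinite -> x* is a saddle point.

saddle


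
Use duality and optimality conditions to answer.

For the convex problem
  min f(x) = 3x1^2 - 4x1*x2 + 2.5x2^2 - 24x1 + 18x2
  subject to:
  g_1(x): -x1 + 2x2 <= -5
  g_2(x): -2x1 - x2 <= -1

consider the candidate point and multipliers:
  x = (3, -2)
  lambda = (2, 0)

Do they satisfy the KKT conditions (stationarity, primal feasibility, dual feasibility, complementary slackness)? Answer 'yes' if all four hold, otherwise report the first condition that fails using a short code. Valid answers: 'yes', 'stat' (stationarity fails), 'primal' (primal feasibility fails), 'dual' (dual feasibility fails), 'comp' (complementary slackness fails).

Gradient of f: grad f(x) = Q x + c = (2, -4)
Constraint values g_i(x) = a_i^T x - b_i:
  g_1((3, -2)) = -2
  g_2((3, -2)) = -3
Stationarity residual: grad f(x) + sum_i lambda_i a_i = (0, 0)
  -> stationarity OK
Primal feasibility (all g_i <= 0): OK
Dual feasibility (all lambda_i >= 0): OK
Complementary slackness (lambda_i * g_i(x) = 0 for all i): FAILS

Verdict: the first failing condition is complementary_slackness -> comp.

comp


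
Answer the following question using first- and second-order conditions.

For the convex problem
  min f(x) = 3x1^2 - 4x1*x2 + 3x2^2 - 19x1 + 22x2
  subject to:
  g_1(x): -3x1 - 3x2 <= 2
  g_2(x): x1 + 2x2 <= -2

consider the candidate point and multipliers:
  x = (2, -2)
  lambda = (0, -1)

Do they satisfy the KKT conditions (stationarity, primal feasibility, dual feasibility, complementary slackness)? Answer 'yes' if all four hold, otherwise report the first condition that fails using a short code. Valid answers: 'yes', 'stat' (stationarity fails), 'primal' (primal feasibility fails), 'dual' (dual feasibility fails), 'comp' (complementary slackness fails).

Gradient of f: grad f(x) = Q x + c = (1, 2)
Constraint values g_i(x) = a_i^T x - b_i:
  g_1((2, -2)) = -2
  g_2((2, -2)) = 0
Stationarity residual: grad f(x) + sum_i lambda_i a_i = (0, 0)
  -> stationarity OK
Primal feasibility (all g_i <= 0): OK
Dual feasibility (all lambda_i >= 0): FAILS
Complementary slackness (lambda_i * g_i(x) = 0 for all i): OK

Verdict: the first failing condition is dual_feasibility -> dual.

dual


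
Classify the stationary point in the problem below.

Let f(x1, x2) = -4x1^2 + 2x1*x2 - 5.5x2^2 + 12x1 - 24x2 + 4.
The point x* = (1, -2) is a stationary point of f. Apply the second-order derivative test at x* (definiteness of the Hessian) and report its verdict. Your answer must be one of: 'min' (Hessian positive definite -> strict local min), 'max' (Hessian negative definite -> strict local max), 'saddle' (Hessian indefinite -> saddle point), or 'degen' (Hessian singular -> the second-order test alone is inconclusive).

Compute the Hessian H = grad^2 f:
  H = [[-8, 2], [2, -11]]
Verify stationarity: grad f(x*) = H x* + g = (0, 0).
Eigenvalues of H: -12, -7.
Both eigenvalues < 0, so H is negative definite -> x* is a strict local max.

max


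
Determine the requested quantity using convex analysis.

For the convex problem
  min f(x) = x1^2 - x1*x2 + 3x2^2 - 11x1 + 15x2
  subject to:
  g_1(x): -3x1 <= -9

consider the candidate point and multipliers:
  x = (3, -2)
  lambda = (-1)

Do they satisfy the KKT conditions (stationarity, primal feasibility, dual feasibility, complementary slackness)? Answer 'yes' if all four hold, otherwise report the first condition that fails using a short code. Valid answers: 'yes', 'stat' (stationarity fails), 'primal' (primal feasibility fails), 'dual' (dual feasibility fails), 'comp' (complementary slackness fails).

Gradient of f: grad f(x) = Q x + c = (-3, 0)
Constraint values g_i(x) = a_i^T x - b_i:
  g_1((3, -2)) = 0
Stationarity residual: grad f(x) + sum_i lambda_i a_i = (0, 0)
  -> stationarity OK
Primal feasibility (all g_i <= 0): OK
Dual feasibility (all lambda_i >= 0): FAILS
Complementary slackness (lambda_i * g_i(x) = 0 for all i): OK

Verdict: the first failing condition is dual_feasibility -> dual.

dual


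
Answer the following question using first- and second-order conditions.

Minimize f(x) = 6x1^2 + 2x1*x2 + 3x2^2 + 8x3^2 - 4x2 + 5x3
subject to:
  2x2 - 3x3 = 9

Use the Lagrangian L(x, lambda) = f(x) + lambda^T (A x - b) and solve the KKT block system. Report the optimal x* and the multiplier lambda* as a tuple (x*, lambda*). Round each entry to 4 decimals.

Form the Lagrangian:
  L(x, lambda) = (1/2) x^T Q x + c^T x + lambda^T (A x - b)
Stationarity (grad_x L = 0): Q x + c + A^T lambda = 0.
Primal feasibility: A x = b.

This gives the KKT block system:
  [ Q   A^T ] [ x     ]   [-c ]
  [ A    0  ] [ lambda ] = [ b ]

Solving the linear system:
  x*      = (-0.4261, 2.5565, -1.2957)
  lambda* = (-5.2435)
  f(x*)   = 15.2435

x* = (-0.4261, 2.5565, -1.2957), lambda* = (-5.2435)


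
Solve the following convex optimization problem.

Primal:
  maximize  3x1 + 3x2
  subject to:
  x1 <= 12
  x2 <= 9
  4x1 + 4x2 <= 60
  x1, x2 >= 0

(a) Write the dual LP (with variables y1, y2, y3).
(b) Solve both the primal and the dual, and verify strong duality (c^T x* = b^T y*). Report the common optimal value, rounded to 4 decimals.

The standard primal-dual pair for 'max c^T x s.t. A x <= b, x >= 0' is:
  Dual:  min b^T y  s.t.  A^T y >= c,  y >= 0.

So the dual LP is:
  minimize  12y1 + 9y2 + 60y3
  subject to:
    y1 + 4y3 >= 3
    y2 + 4y3 >= 3
    y1, y2, y3 >= 0

Solving the primal: x* = (6, 9).
  primal value c^T x* = 45.
Solving the dual: y* = (0, 0, 0.75).
  dual value b^T y* = 45.
Strong duality: c^T x* = b^T y*. Confirmed.

45


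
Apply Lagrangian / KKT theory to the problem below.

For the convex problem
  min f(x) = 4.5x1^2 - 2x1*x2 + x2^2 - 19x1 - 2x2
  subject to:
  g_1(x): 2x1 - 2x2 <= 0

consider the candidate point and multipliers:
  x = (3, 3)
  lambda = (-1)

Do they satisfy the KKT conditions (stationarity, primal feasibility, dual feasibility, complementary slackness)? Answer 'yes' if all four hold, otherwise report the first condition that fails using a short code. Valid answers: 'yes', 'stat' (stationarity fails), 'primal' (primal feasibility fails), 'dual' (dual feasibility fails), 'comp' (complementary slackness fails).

Gradient of f: grad f(x) = Q x + c = (2, -2)
Constraint values g_i(x) = a_i^T x - b_i:
  g_1((3, 3)) = 0
Stationarity residual: grad f(x) + sum_i lambda_i a_i = (0, 0)
  -> stationarity OK
Primal feasibility (all g_i <= 0): OK
Dual feasibility (all lambda_i >= 0): FAILS
Complementary slackness (lambda_i * g_i(x) = 0 for all i): OK

Verdict: the first failing condition is dual_feasibility -> dual.

dual


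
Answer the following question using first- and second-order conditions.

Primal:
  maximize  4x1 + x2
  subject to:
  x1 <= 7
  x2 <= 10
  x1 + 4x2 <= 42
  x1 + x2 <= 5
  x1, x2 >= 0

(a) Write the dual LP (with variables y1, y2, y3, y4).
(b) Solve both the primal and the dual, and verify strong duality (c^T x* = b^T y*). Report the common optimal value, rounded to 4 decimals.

The standard primal-dual pair for 'max c^T x s.t. A x <= b, x >= 0' is:
  Dual:  min b^T y  s.t.  A^T y >= c,  y >= 0.

So the dual LP is:
  minimize  7y1 + 10y2 + 42y3 + 5y4
  subject to:
    y1 + y3 + y4 >= 4
    y2 + 4y3 + y4 >= 1
    y1, y2, y3, y4 >= 0

Solving the primal: x* = (5, 0).
  primal value c^T x* = 20.
Solving the dual: y* = (0, 0, 0, 4).
  dual value b^T y* = 20.
Strong duality: c^T x* = b^T y*. Confirmed.

20


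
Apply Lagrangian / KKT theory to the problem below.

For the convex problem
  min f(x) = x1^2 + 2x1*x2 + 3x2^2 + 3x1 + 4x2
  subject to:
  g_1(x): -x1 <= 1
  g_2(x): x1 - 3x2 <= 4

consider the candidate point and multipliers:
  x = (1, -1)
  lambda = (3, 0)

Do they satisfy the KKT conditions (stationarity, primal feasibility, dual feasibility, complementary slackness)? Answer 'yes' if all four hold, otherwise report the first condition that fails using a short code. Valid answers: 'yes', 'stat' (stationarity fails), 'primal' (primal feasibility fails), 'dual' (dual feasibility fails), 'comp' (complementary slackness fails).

Gradient of f: grad f(x) = Q x + c = (3, 0)
Constraint values g_i(x) = a_i^T x - b_i:
  g_1((1, -1)) = -2
  g_2((1, -1)) = 0
Stationarity residual: grad f(x) + sum_i lambda_i a_i = (0, 0)
  -> stationarity OK
Primal feasibility (all g_i <= 0): OK
Dual feasibility (all lambda_i >= 0): OK
Complementary slackness (lambda_i * g_i(x) = 0 for all i): FAILS

Verdict: the first failing condition is complementary_slackness -> comp.

comp


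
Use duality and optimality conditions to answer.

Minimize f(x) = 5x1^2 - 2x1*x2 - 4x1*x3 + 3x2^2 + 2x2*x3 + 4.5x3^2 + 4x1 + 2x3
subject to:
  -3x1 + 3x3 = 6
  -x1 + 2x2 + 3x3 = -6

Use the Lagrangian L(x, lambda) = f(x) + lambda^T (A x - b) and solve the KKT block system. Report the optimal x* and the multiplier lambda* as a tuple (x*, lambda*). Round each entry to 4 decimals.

Form the Lagrangian:
  L(x, lambda) = (1/2) x^T Q x + c^T x + lambda^T (A x - b)
Stationarity (grad_x L = 0): Q x + c + A^T lambda = 0.
Primal feasibility: A x = b.

This gives the KKT block system:
  [ Q   A^T ] [ x     ]   [-c ]
  [ A    0  ] [ lambda ] = [ b ]

Solving the linear system:
  x*      = (-2.8235, -3.1765, -0.8235)
  lambda* = (-7.3725, 7.5294)
  f(x*)   = 38.2353

x* = (-2.8235, -3.1765, -0.8235), lambda* = (-7.3725, 7.5294)


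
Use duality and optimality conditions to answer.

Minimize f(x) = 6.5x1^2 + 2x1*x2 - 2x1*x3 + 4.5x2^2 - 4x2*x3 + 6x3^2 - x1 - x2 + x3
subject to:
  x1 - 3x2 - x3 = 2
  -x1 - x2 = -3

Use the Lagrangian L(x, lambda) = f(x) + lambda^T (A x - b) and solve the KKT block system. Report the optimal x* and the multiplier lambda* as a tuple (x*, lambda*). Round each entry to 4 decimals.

Form the Lagrangian:
  L(x, lambda) = (1/2) x^T Q x + c^T x + lambda^T (A x - b)
Stationarity (grad_x L = 0): Q x + c + A^T lambda = 0.
Primal feasibility: A x = b.

This gives the KKT block system:
  [ Q   A^T ] [ x     ]   [-c ]
  [ A    0  ] [ lambda ] = [ b ]

Solving the linear system:
  x*      = (2.7212, 0.2788, -0.115)
  lambda* = (-6.9381, 28.2257)
  f(x*)   = 47.719

x* = (2.7212, 0.2788, -0.115), lambda* = (-6.9381, 28.2257)


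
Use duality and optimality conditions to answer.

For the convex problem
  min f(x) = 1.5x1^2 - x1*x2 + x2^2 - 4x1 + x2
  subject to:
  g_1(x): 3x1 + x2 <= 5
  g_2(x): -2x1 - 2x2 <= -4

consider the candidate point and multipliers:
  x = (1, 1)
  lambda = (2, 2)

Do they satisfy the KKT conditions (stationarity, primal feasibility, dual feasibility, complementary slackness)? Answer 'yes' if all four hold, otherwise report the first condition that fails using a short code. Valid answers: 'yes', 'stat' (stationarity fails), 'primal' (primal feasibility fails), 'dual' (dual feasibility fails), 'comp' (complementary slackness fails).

Gradient of f: grad f(x) = Q x + c = (-2, 2)
Constraint values g_i(x) = a_i^T x - b_i:
  g_1((1, 1)) = -1
  g_2((1, 1)) = 0
Stationarity residual: grad f(x) + sum_i lambda_i a_i = (0, 0)
  -> stationarity OK
Primal feasibility (all g_i <= 0): OK
Dual feasibility (all lambda_i >= 0): OK
Complementary slackness (lambda_i * g_i(x) = 0 for all i): FAILS

Verdict: the first failing condition is complementary_slackness -> comp.

comp


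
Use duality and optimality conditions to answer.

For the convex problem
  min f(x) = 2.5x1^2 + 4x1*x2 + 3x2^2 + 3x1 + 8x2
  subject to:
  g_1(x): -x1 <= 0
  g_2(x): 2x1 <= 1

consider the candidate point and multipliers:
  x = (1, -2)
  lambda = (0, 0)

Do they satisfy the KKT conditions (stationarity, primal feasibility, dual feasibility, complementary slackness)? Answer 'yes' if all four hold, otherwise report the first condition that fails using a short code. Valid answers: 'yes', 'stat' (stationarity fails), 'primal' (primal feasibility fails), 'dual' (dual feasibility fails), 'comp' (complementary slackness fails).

Gradient of f: grad f(x) = Q x + c = (0, 0)
Constraint values g_i(x) = a_i^T x - b_i:
  g_1((1, -2)) = -1
  g_2((1, -2)) = 1
Stationarity residual: grad f(x) + sum_i lambda_i a_i = (0, 0)
  -> stationarity OK
Primal feasibility (all g_i <= 0): FAILS
Dual feasibility (all lambda_i >= 0): OK
Complementary slackness (lambda_i * g_i(x) = 0 for all i): OK

Verdict: the first failing condition is primal_feasibility -> primal.

primal


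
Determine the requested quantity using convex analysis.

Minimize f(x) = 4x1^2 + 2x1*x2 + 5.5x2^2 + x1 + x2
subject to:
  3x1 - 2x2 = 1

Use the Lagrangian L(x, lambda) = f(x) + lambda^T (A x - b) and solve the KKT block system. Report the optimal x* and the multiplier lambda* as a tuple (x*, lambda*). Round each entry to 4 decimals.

Form the Lagrangian:
  L(x, lambda) = (1/2) x^T Q x + c^T x + lambda^T (A x - b)
Stationarity (grad_x L = 0): Q x + c + A^T lambda = 0.
Primal feasibility: A x = b.

This gives the KKT block system:
  [ Q   A^T ] [ x     ]   [-c ]
  [ A    0  ] [ lambda ] = [ b ]

Solving the linear system:
  x*      = (0.1742, -0.2387)
  lambda* = (-0.6387)
  f(x*)   = 0.2871

x* = (0.1742, -0.2387), lambda* = (-0.6387)
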